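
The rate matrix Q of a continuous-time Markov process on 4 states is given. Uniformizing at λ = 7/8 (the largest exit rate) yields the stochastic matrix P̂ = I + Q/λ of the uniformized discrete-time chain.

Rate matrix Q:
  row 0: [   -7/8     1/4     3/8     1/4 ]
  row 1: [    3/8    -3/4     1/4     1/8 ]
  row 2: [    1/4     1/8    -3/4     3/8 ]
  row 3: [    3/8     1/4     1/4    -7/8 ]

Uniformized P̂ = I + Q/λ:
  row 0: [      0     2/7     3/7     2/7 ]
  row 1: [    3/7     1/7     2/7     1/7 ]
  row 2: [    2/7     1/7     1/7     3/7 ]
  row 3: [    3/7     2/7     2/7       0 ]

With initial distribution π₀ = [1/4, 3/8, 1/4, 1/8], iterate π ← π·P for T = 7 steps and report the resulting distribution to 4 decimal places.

π = [0.2716, 0.2145, 0.2839, 0.2299]

t=0: π = [0.2500, 0.3750, 0.2500, 0.1250]
t=1: π = [0.2857, 0.1964, 0.2857, 0.2321]
t=2: π = [0.2653, 0.2168, 0.2857, 0.2321]
t=3: π = [0.2741, 0.2139, 0.2828, 0.2292]
t=4: π = [0.2707, 0.2148, 0.2845, 0.2301]
t=5: π = [0.2719, 0.2144, 0.2838, 0.2299]
t=6: π = [0.2715, 0.2146, 0.2840, 0.2299]
t=7: π = [0.2716, 0.2145, 0.2839, 0.2299]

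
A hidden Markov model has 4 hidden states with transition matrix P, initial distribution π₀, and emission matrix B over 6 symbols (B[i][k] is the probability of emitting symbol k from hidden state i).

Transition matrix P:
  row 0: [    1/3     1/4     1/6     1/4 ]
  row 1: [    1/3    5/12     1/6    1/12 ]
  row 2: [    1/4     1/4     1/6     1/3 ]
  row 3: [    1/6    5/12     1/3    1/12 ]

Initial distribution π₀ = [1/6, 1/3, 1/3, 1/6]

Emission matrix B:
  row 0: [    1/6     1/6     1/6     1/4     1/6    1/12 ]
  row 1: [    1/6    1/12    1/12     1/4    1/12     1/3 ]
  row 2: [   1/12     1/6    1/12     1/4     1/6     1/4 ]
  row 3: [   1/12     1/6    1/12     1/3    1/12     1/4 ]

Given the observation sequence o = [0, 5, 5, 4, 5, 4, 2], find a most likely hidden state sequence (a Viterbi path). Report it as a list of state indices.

t=0: δ = [2.778e-02, 5.556e-02, 2.778e-02, 1.389e-02]  (obs o_0=0)
t=1: δ = [1.543e-03, 7.716e-03, 2.315e-03, 2.315e-03]  ψ = [1, 1, 1, 2]  (obs o_1=5)
t=2: δ = [2.143e-04, 1.072e-03, 3.215e-04, 1.929e-04]  ψ = [1, 1, 1, 2]  (obs o_2=5)
t=3: δ = [5.954e-05, 3.721e-05, 2.977e-05, 8.931e-06]  ψ = [1, 1, 1, 2]  (obs o_3=4)
t=4: δ = [1.654e-06, 5.168e-06, 2.481e-06, 3.721e-06]  ψ = [0, 1, 0, 0]  (obs o_4=5)
t=5: δ = [2.871e-07, 1.795e-07, 2.067e-07, 6.891e-08]  ψ = [1, 1, 3, 2]  (obs o_5=4)
t=6: δ = [1.595e-08, 6.231e-09, 3.988e-09, 5.982e-09]  ψ = [0, 1, 0, 0]  (obs o_6=2)
backtrack: best end state = 0; path = [1, 1, 1, 1, 1, 0, 0]

path = [1, 1, 1, 1, 1, 0, 0]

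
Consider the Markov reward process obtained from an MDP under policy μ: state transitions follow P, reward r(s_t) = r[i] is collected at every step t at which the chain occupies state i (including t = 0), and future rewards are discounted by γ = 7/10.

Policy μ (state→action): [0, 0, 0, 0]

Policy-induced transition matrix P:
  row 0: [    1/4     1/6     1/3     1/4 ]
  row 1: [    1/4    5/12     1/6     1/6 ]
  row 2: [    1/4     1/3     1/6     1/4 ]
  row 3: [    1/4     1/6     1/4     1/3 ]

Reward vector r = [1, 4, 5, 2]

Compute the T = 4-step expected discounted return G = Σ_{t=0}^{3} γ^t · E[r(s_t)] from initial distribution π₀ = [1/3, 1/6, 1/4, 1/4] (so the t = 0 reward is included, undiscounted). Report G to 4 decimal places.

t=0: π = [0.3333, 0.1667, 0.2500, 0.2500], E[r] = 2.7500, γ^t·E[r] = 2.750000, running G = 2.750000
t=1: π = [0.2500, 0.2500, 0.2431, 0.2569], E[r] = 2.9792, γ^t·E[r] = 2.085417, running G = 4.835417
t=2: π = [0.2500, 0.2697, 0.2297, 0.2506], E[r] = 2.9786, γ^t·E[r] = 1.459508, running G = 6.294925
t=3: π = [0.2500, 0.2724, 0.2292, 0.2484], E[r] = 2.9824, γ^t·E[r] = 1.022962, running G = 7.317887

G = 7.3179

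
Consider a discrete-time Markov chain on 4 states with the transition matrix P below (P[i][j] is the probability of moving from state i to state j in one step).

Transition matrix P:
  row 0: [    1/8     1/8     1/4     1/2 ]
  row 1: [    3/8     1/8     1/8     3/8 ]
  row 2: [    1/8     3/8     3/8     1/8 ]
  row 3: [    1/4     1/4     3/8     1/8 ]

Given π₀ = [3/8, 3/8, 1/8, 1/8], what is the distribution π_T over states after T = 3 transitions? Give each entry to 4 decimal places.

t=0: π = [0.3750, 0.3750, 0.1250, 0.1250]
t=1: π = [0.2344, 0.1719, 0.2344, 0.3594]
t=2: π = [0.2129, 0.2285, 0.3027, 0.2559]
t=3: π = [0.2141, 0.2327, 0.2913, 0.2620]

π = [0.2141, 0.2327, 0.2913, 0.2620]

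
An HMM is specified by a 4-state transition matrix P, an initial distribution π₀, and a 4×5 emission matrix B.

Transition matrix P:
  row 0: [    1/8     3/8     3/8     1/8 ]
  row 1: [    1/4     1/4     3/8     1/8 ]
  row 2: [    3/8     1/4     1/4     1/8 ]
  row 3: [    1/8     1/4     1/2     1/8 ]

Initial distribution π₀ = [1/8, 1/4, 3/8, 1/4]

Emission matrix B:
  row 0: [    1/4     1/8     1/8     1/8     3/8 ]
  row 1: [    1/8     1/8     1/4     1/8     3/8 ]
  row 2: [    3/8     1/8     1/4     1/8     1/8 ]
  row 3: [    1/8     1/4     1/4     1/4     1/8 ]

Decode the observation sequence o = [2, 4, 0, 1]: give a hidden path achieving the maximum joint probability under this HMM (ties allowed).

t=0: δ = [1.562e-02, 6.250e-02, 9.375e-02, 6.250e-02]  (obs o_0=2)
t=1: δ = [1.318e-02, 8.789e-03, 3.906e-03, 1.465e-03]  ψ = [2, 2, 3, 2]  (obs o_1=4)
t=2: δ = [5.493e-04, 6.180e-04, 1.854e-03, 2.060e-04]  ψ = [1, 0, 0, 0]  (obs o_2=0)
t=3: δ = [8.690e-05, 5.794e-05, 5.794e-05, 5.794e-05]  ψ = [2, 2, 2, 2]  (obs o_3=1)
backtrack: best end state = 0; path = [2, 0, 2, 0]

path = [2, 0, 2, 0]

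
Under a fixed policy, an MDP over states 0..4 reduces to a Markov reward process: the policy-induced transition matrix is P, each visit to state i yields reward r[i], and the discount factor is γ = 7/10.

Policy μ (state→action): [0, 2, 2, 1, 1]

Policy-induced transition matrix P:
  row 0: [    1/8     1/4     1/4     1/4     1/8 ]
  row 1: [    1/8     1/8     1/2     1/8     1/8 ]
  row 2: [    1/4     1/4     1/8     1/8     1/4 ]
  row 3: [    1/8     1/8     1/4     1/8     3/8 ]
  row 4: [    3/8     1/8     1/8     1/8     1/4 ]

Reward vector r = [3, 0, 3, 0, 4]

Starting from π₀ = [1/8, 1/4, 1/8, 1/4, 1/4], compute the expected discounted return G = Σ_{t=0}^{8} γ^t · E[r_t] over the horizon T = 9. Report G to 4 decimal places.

t=0: π = [0.1250, 0.2500, 0.1250, 0.2500, 0.2500], E[r] = 1.7500, γ^t·E[r] = 1.750000, running G = 1.750000
t=1: π = [0.2031, 0.1563, 0.2656, 0.1406, 0.2344], E[r] = 2.3438, γ^t·E[r] = 1.640625, running G = 3.390625
t=2: π = [0.2168, 0.1836, 0.2266, 0.1504, 0.2227], E[r] = 2.2207, γ^t·E[r] = 1.088145, running G = 4.478770
t=3: π = [0.2090, 0.1804, 0.2397, 0.1521, 0.2188], E[r] = 2.2212, γ^t·E[r] = 0.761869, running G = 5.240638
t=4: π = [0.2097, 0.1811, 0.2378, 0.1511, 0.2203], E[r] = 2.2237, γ^t·E[r] = 0.533909, running G = 5.774547
t=5: π = [0.2098, 0.1809, 0.2380, 0.1512, 0.2200], E[r] = 2.2236, γ^t·E[r] = 0.373726, running G = 6.148273
t=6: π = [0.2098, 0.1810, 0.2380, 0.1512, 0.2201], E[r] = 2.2234, γ^t·E[r] = 0.261587, running G = 6.409860
t=7: π = [0.2098, 0.1810, 0.2380, 0.1512, 0.2201], E[r] = 2.2235, γ^t·E[r] = 0.183115, running G = 6.592974
t=8: π = [0.2098, 0.1810, 0.2380, 0.1512, 0.2201], E[r] = 2.2235, γ^t·E[r] = 0.128180, running G = 6.721154

G = 6.7212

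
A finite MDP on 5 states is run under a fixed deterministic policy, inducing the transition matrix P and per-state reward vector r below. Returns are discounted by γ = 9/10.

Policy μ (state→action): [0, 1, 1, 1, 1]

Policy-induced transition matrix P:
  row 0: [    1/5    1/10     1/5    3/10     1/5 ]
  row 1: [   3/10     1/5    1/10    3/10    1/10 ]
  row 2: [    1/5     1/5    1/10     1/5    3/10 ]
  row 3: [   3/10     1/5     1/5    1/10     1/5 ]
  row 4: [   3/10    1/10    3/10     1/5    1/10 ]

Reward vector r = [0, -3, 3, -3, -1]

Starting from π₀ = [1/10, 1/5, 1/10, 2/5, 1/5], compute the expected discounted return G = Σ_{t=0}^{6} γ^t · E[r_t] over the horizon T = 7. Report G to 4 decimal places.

t=0: π = [0.1000, 0.2000, 0.1000, 0.4000, 0.2000], E[r] = -1.7000, γ^t·E[r] = -1.700000, running G = -1.700000
t=1: π = [0.2800, 0.1700, 0.1900, 0.1900, 0.1700], E[r] = -0.6800, γ^t·E[r] = -0.612000, running G = -2.312000
t=2: π = [0.2530, 0.1550, 0.1810, 0.2260, 0.1850], E[r] = -0.7850, γ^t·E[r] = -0.635850, running G = -2.947850
t=3: π = [0.2566, 0.1562, 0.1849, 0.2182, 0.1841], E[r] = -0.7526, γ^t·E[r] = -0.548645, running G = -3.496495
t=4: π = [0.2559, 0.1559, 0.1843, 0.2195, 0.1845], E[r] = -0.7577, γ^t·E[r] = -0.497147, running G = -3.993642
t=5: π = [0.2560, 0.1560, 0.1844, 0.2192, 0.1844], E[r] = -0.7567, γ^t·E[r] = -0.446839, running G = -4.440481
t=6: π = [0.2560, 0.1560, 0.1844, 0.2193, 0.1844], E[r] = -0.7569, γ^t·E[r] = -0.402253, running G = -4.842734

G = -4.8427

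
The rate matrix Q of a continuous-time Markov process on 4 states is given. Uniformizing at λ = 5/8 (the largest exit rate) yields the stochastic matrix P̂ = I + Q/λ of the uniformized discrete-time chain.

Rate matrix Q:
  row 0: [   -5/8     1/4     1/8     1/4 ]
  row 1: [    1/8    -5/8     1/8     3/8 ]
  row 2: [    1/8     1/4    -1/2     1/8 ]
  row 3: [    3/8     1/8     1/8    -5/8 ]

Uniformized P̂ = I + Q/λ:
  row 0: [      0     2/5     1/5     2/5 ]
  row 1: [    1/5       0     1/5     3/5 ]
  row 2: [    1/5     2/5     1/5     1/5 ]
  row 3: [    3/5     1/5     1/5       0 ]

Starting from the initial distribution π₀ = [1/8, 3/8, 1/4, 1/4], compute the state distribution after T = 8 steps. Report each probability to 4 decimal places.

t=0: π = [0.1250, 0.3750, 0.2500, 0.2500]
t=1: π = [0.2750, 0.2000, 0.2000, 0.3250]
t=2: π = [0.2750, 0.2550, 0.2000, 0.2700]
t=3: π = [0.2530, 0.2440, 0.2000, 0.3030]
t=4: π = [0.2706, 0.2418, 0.2000, 0.2876]
t=5: π = [0.2609, 0.2458, 0.2000, 0.2933]
t=6: π = [0.2651, 0.2430, 0.2000, 0.2918]
t=7: π = [0.2637, 0.2444, 0.2000, 0.2919]
t=8: π = [0.2640, 0.2439, 0.2000, 0.2921]

π = [0.2640, 0.2439, 0.2000, 0.2921]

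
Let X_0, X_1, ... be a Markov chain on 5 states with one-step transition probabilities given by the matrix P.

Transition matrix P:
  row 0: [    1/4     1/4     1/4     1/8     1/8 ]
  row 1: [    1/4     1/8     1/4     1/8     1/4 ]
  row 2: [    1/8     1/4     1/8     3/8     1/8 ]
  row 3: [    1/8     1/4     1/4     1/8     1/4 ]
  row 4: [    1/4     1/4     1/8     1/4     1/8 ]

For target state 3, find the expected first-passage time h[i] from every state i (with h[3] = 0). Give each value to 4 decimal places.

First-step conditioning: h[3] = 0; for i ≠ 3, h[i] = 1 + Σ_k P[i][k]·h[k].
  h[0] = 1 + 1/4·h[0] + 1/4·h[1] + 1/4·h[2] + 1/8·h[4]
  h[1] = 1 + 1/4·h[0] + 1/8·h[1] + 1/4·h[2] + 1/4·h[4]
  h[2] = 1 + 1/8·h[0] + 1/4·h[1] + 1/8·h[2] + 1/8·h[4]
  h[4] = 1 + 1/4·h[0] + 1/4·h[1] + 1/8·h[2] + 1/8·h[4]
Solving the 4×4 linear system over states ≠ 3 gives exactly h = [5184/1013, 5128/1013, 4032/1013, 0, 4680/1013] (h[3] = 0 is the target).

h = [5.1175, 5.0622, 3.9803, 0.0000, 4.6199]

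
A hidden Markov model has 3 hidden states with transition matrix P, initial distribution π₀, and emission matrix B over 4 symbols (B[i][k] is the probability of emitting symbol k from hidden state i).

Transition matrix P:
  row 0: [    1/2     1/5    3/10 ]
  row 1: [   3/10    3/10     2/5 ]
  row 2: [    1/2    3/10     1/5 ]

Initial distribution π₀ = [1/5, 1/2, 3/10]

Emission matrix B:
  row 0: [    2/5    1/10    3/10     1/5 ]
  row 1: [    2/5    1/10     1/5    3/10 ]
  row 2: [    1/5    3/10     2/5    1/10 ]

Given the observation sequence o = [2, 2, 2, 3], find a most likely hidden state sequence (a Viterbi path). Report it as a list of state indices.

path = [2, 0, 0, 0]

t=0: δ = [6.000e-02, 1.000e-01, 1.200e-01]  (obs o_0=2)
t=1: δ = [1.800e-02, 7.200e-03, 1.600e-02]  ψ = [2, 2, 1]  (obs o_1=2)
t=2: δ = [2.700e-03, 9.600e-04, 2.160e-03]  ψ = [0, 2, 0]  (obs o_2=2)
t=3: δ = [2.700e-04, 1.944e-04, 8.100e-05]  ψ = [0, 2, 0]  (obs o_3=3)
backtrack: best end state = 0; path = [2, 0, 0, 0]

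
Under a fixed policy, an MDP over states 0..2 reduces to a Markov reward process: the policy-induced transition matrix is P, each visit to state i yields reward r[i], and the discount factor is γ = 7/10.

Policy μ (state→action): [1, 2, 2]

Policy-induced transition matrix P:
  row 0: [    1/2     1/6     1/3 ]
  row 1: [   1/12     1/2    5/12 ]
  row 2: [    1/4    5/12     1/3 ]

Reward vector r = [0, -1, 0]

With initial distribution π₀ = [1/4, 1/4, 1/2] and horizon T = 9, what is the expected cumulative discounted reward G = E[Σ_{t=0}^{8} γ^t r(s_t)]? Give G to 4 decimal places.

t=0: π = [0.2500, 0.2500, 0.5000], E[r] = -0.2500, γ^t·E[r] = -0.250000, running G = -0.250000
t=1: π = [0.2708, 0.3750, 0.3542], E[r] = -0.3750, γ^t·E[r] = -0.262500, running G = -0.512500
t=2: π = [0.2552, 0.3802, 0.3646], E[r] = -0.3802, γ^t·E[r] = -0.186302, running G = -0.698802
t=3: π = [0.2504, 0.3845, 0.3650], E[r] = -0.3845, γ^t·E[r] = -0.131900, running G = -0.830702
t=4: π = [0.2485, 0.3861, 0.3654], E[r] = -0.3861, γ^t·E[r] = -0.092704, running G = -0.923406
t=5: π = [0.2478, 0.3867, 0.3655], E[r] = -0.3867, γ^t·E[r] = -0.064995, running G = -0.988401
t=6: π = [0.2475, 0.3869, 0.3656], E[r] = -0.3869, γ^t·E[r] = -0.045524, running G = -1.033925
t=7: π = [0.2474, 0.3870, 0.3656], E[r] = -0.3870, γ^t·E[r] = -0.031874, running G = -1.065799
t=8: π = [0.2473, 0.3871, 0.3656], E[r] = -0.3871, γ^t·E[r] = -0.022314, running G = -1.088113

G = -1.0881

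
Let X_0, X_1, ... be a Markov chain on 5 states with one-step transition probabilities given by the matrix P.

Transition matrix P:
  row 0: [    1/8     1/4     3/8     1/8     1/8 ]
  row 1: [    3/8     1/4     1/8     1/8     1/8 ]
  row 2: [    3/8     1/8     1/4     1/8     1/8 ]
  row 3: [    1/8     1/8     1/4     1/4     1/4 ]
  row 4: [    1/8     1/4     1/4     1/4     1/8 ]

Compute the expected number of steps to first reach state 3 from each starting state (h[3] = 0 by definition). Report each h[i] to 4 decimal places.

h = [7.1111, 7.1111, 7.1111, 0.0000, 6.2222]

First-step conditioning: h[3] = 0; for i ≠ 3, h[i] = 1 + Σ_k P[i][k]·h[k].
  h[0] = 1 + 1/8·h[0] + 1/4·h[1] + 3/8·h[2] + 1/8·h[4]
  h[1] = 1 + 3/8·h[0] + 1/4·h[1] + 1/8·h[2] + 1/8·h[4]
  h[2] = 1 + 3/8·h[0] + 1/8·h[1] + 1/4·h[2] + 1/8·h[4]
  h[4] = 1 + 1/8·h[0] + 1/4·h[1] + 1/4·h[2] + 1/8·h[4]
Solving the 4×4 linear system over states ≠ 3 gives exactly h = [64/9, 64/9, 64/9, 0, 56/9] (h[3] = 0 is the target).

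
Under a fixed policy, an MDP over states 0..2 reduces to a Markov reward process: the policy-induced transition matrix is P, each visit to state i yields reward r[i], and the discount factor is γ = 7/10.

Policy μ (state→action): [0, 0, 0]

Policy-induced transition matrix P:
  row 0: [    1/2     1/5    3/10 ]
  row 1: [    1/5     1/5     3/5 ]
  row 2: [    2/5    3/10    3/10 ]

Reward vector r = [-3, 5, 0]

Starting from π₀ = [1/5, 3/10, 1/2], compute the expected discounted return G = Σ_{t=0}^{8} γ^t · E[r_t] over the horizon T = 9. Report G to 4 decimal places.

G = 1.0494

t=0: π = [0.2000, 0.3000, 0.5000], E[r] = 0.9000, γ^t·E[r] = 0.900000, running G = 0.900000
t=1: π = [0.3600, 0.2500, 0.3900], E[r] = 0.1700, γ^t·E[r] = 0.119000, running G = 1.019000
t=2: π = [0.3860, 0.2390, 0.3750], E[r] = 0.0370, γ^t·E[r] = 0.018130, running G = 1.037130
t=3: π = [0.3908, 0.2375, 0.3717], E[r] = 0.0151, γ^t·E[r] = 0.005179, running G = 1.042309
t=4: π = [0.3916, 0.2372, 0.3713], E[r] = 0.0111, γ^t·E[r] = 0.002668, running G = 1.044977
t=5: π = [0.3917, 0.2371, 0.3712], E[r] = 0.0105, γ^t·E[r] = 0.001757, running G = 1.046734
t=6: π = [0.3917, 0.2371, 0.3711], E[r] = 0.0103, γ^t·E[r] = 0.001216, running G = 1.047949
t=7: π = [0.3918, 0.2371, 0.3711], E[r] = 0.0103, γ^t·E[r] = 0.000849, running G = 1.048799
t=8: π = [0.3918, 0.2371, 0.3711], E[r] = 0.0103, γ^t·E[r] = 0.000594, running G = 1.049393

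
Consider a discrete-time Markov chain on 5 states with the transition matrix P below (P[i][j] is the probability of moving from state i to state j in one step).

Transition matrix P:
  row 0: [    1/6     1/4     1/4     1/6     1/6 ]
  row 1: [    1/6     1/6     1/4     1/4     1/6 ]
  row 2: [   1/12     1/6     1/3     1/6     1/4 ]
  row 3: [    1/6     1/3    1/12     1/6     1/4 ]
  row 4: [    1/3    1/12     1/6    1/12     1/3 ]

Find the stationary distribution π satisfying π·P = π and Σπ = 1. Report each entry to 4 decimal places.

π = [0.1879, 0.1896, 0.2215, 0.1626, 0.2384]

Balance equations π_j = Σ_i π_i·P[i][j]:
  π_0 = 1/6·π_0 + 1/6·π_1 + 1/12·π_2 + 1/6·π_3 + 1/3·π_4
  π_1 = 1/4·π_0 + 1/6·π_1 + 1/6·π_2 + 1/3·π_3 + 1/12·π_4
  π_2 = 1/4·π_0 + 1/4·π_1 + 1/3·π_2 + 1/12·π_3 + 1/6·π_4
  π_3 = 1/6·π_0 + 1/4·π_1 + 1/6·π_2 + 1/6·π_3 + 1/12·π_4
  normalize: π_0 + π_1 + π_2 + π_3 + π_4 = 1
Solving the linear system gives exactly π = [1085/5773, 3283/17319, 3836/17319, 2816/17319, 4129/17319].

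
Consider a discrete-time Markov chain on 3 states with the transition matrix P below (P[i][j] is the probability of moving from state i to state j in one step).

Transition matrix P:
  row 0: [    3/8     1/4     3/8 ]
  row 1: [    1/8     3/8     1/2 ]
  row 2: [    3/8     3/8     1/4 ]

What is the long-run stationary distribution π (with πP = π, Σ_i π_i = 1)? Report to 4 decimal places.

Balance equations π_j = Σ_i π_i·P[i][j]:
  π_0 = 3/8·π_0 + 1/8·π_1 + 3/8·π_2
  π_1 = 1/4·π_0 + 3/8·π_1 + 3/8·π_2
  normalize: π_0 + π_1 + π_2 = 1
Solving the linear system gives exactly π = [9/31, 21/62, 23/62].

π = [0.2903, 0.3387, 0.3710]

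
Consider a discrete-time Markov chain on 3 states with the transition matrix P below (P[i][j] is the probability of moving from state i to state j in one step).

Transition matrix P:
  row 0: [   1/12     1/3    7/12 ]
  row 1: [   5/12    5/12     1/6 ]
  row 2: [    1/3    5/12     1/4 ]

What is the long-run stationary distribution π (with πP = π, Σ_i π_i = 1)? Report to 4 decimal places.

Balance equations π_j = Σ_i π_i·P[i][j]:
  π_0 = 1/12·π_0 + 5/12·π_1 + 1/3·π_2
  π_1 = 1/3·π_0 + 5/12·π_1 + 5/12·π_2
  normalize: π_0 + π_1 + π_2 = 1
Solving the linear system gives exactly π = [53/181, 71/181, 57/181].

π = [0.2928, 0.3923, 0.3149]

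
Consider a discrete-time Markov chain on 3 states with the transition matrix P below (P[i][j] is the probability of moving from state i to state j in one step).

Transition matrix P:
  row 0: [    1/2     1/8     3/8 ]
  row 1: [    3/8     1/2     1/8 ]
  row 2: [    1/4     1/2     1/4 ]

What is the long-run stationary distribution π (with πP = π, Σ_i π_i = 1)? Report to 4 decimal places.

Balance equations π_j = Σ_i π_i·P[i][j]:
  π_0 = 1/2·π_0 + 3/8·π_1 + 1/4·π_2
  π_1 = 1/8·π_0 + 1/2·π_1 + 1/2·π_2
  normalize: π_0 + π_1 + π_2 = 1
Solving the linear system gives exactly π = [20/51, 6/17, 13/51].

π = [0.3922, 0.3529, 0.2549]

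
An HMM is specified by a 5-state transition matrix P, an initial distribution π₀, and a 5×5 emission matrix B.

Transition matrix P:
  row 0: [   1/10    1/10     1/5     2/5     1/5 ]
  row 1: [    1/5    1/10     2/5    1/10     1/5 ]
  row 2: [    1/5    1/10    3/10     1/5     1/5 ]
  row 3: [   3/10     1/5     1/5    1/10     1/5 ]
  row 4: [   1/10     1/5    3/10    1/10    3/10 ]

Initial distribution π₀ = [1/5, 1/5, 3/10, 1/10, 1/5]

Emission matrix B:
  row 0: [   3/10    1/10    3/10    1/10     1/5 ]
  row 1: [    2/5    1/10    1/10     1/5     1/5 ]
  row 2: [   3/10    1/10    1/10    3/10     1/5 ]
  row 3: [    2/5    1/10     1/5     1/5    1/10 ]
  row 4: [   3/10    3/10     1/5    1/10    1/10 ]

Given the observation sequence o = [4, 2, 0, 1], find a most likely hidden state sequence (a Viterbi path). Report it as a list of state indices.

t=0: δ = [4.000e-02, 4.000e-02, 6.000e-02, 1.000e-02, 2.000e-02]  (obs o_0=4)
t=1: δ = [3.600e-03, 6.000e-04, 1.800e-03, 3.200e-03, 2.400e-03]  ψ = [2, 2, 2, 0, 2]  (obs o_1=2)
t=2: δ = [2.880e-04, 2.560e-04, 2.160e-04, 5.760e-04, 2.160e-04]  ψ = [3, 3, 0, 0, 0]  (obs o_2=0)
t=3: δ = [1.728e-05, 1.152e-05, 1.152e-05, 1.152e-05, 3.456e-05]  ψ = [3, 3, 3, 0, 3]  (obs o_3=1)
backtrack: best end state = 4; path = [2, 0, 3, 4]

path = [2, 0, 3, 4]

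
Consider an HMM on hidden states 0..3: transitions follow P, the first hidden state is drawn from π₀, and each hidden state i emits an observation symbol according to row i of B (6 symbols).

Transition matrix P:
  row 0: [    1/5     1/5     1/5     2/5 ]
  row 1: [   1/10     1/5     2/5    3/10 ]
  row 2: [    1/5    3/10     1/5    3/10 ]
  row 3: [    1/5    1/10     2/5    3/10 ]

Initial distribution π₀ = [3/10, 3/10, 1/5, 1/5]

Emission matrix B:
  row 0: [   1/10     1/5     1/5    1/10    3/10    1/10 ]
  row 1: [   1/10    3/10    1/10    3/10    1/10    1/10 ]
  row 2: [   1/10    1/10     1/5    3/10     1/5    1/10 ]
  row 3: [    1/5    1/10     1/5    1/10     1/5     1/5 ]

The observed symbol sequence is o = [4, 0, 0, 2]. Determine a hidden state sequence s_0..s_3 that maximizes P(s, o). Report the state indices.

path = [0, 3, 3, 2]

t=0: δ = [9.000e-02, 3.000e-02, 4.000e-02, 4.000e-02]  (obs o_0=4)
t=1: δ = [1.800e-03, 1.800e-03, 1.800e-03, 7.200e-03]  ψ = [0, 0, 0, 0]  (obs o_1=0)
t=2: δ = [1.440e-04, 7.200e-05, 2.880e-04, 4.320e-04]  ψ = [3, 3, 3, 3]  (obs o_2=0)
t=3: δ = [1.728e-05, 8.640e-06, 3.456e-05, 2.592e-05]  ψ = [3, 2, 3, 3]  (obs o_3=2)
backtrack: best end state = 2; path = [0, 3, 3, 2]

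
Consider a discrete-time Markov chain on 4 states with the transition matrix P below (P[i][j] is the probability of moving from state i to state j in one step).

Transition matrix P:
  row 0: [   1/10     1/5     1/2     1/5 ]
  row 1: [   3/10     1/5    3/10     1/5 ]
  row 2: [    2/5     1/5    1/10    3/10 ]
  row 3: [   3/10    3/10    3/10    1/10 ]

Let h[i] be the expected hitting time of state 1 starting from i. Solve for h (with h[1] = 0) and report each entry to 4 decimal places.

First-step conditioning: h[1] = 0; for i ≠ 1, h[i] = 1 + Σ_k P[i][k]·h[k].
  h[0] = 1 + 1/10·h[0] + 1/2·h[2] + 1/5·h[3]
  h[2] = 1 + 2/5·h[0] + 1/10·h[2] + 3/10·h[3]
  h[3] = 1 + 3/10·h[0] + 3/10·h[2] + 1/10·h[3]
Solving the 3×3 linear system over states ≠ 1 gives exactly h = [104/23, 0, 310/69, 284/69] (h[1] = 0 is the target).

h = [4.5217, 0.0000, 4.4928, 4.1159]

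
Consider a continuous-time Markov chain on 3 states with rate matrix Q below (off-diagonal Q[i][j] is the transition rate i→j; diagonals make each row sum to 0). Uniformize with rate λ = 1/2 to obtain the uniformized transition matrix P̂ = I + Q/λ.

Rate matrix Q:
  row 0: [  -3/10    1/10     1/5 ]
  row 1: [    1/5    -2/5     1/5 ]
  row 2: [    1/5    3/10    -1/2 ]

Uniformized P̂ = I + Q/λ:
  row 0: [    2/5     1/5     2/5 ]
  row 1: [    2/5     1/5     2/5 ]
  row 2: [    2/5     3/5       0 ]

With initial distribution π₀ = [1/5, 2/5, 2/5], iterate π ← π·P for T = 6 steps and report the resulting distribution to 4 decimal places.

t=0: π = [0.2000, 0.4000, 0.4000]
t=1: π = [0.4000, 0.3600, 0.2400]
t=2: π = [0.4000, 0.2960, 0.3040]
t=3: π = [0.4000, 0.3216, 0.2784]
t=4: π = [0.4000, 0.3114, 0.2886]
t=5: π = [0.4000, 0.3155, 0.2845]
t=6: π = [0.4000, 0.3138, 0.2862]

π = [0.4000, 0.3138, 0.2862]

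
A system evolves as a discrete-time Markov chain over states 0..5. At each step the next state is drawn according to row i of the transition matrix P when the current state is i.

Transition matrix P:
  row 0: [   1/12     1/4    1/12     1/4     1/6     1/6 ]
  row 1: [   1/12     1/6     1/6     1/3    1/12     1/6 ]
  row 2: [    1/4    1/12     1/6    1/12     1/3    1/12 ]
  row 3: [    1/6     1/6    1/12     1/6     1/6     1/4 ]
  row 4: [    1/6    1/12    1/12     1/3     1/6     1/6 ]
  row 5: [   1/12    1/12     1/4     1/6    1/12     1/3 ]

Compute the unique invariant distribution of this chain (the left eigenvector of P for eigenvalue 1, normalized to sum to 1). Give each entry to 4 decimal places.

π = [0.1383, 0.1357, 0.1410, 0.2160, 0.1616, 0.2075]

Balance equations π_j = Σ_i π_i·P[i][j]:
  π_0 = 1/12·π_0 + 1/12·π_1 + 1/4·π_2 + 1/6·π_3 + 1/6·π_4 + 1/12·π_5
  π_1 = 1/4·π_0 + 1/6·π_1 + 1/12·π_2 + 1/6·π_3 + 1/12·π_4 + 1/12·π_5
  π_2 = 1/12·π_0 + 1/6·π_1 + 1/6·π_2 + 1/12·π_3 + 1/12·π_4 + 1/4·π_5
  π_3 = 1/4·π_0 + 1/3·π_1 + 1/12·π_2 + 1/6·π_3 + 1/3·π_4 + 1/6·π_5
  π_4 = 1/6·π_0 + 1/12·π_1 + 1/3·π_2 + 1/6·π_3 + 1/6·π_4 + 1/12·π_5
  normalize: π_0 + π_1 + π_2 + π_3 + π_4 + π_5 = 1
Solving the linear system gives exactly π = [15991/115633, 15690/115633, 16301/115633, 24975/115633, 18682/115633, 23994/115633].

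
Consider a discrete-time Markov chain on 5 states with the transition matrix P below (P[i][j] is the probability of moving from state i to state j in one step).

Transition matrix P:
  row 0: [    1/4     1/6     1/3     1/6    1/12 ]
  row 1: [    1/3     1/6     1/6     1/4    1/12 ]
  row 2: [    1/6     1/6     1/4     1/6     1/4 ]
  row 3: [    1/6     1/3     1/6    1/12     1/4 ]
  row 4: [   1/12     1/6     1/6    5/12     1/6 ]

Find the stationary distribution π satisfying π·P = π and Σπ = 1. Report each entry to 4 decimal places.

Balance equations π_j = Σ_i π_i·P[i][j]:
  π_0 = 1/4·π_0 + 1/3·π_1 + 1/6·π_2 + 1/6·π_3 + 1/12·π_4
  π_1 = 1/6·π_0 + 1/6·π_1 + 1/6·π_2 + 1/3·π_3 + 1/6·π_4
  π_2 = 1/3·π_0 + 1/6·π_1 + 1/4·π_2 + 1/6·π_3 + 1/6·π_4
  π_3 = 1/6·π_0 + 1/4·π_1 + 1/6·π_2 + 1/12·π_3 + 5/12·π_4
  normalize: π_0 + π_1 + π_2 + π_3 + π_4 = 1
Solving the linear system gives exactly π = [2221/10935, 734/3645, 2392/10935, 253/1215, 1843/10935].

π = [0.2031, 0.2014, 0.2187, 0.2082, 0.1685]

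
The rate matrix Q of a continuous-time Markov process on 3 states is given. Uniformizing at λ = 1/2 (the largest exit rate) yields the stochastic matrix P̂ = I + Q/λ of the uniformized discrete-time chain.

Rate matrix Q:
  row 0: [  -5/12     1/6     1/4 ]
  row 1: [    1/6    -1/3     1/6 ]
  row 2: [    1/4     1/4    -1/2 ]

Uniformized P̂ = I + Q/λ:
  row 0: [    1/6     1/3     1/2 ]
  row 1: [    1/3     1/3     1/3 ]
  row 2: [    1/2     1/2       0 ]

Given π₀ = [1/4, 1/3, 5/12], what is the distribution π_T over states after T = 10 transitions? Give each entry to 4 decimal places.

π = [0.3273, 0.3818, 0.2909]

t=0: π = [0.2500, 0.3333, 0.4167]
t=1: π = [0.3611, 0.4028, 0.2361]
t=2: π = [0.3125, 0.3727, 0.3148]
t=3: π = [0.3337, 0.3858, 0.2805]
t=4: π = [0.3245, 0.3801, 0.2955]
t=5: π = [0.3285, 0.3826, 0.2889]
t=6: π = [0.3267, 0.3815, 0.2918]
t=7: π = [0.3275, 0.3820, 0.2905]
t=8: π = [0.3272, 0.3818, 0.2911]
t=9: π = [0.3273, 0.3818, 0.2908]
t=10: π = [0.3273, 0.3818, 0.2909]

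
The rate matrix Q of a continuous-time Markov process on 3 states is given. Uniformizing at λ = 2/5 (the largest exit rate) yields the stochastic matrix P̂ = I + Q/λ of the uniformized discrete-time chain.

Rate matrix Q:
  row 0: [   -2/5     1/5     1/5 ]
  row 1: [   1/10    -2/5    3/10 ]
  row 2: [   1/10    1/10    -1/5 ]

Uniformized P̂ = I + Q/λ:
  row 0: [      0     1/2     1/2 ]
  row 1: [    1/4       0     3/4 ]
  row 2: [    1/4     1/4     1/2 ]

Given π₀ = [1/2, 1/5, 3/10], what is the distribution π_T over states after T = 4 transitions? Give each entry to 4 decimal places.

π = [0.2012, 0.2352, 0.5637]

t=0: π = [0.5000, 0.2000, 0.3000]
t=1: π = [0.1250, 0.3250, 0.5500]
t=2: π = [0.2188, 0.2000, 0.5813]
t=3: π = [0.1953, 0.2547, 0.5500]
t=4: π = [0.2012, 0.2352, 0.5637]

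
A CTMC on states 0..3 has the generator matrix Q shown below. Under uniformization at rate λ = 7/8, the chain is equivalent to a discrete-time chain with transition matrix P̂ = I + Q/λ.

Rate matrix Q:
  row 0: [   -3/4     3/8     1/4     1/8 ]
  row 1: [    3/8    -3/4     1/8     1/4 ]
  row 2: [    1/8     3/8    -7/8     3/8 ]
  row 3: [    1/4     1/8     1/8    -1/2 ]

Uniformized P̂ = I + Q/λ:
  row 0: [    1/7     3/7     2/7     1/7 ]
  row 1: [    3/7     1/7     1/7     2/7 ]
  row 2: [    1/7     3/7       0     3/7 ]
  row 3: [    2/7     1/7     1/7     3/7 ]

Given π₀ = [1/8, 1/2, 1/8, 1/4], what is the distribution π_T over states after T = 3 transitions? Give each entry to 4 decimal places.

t=0: π = [0.1250, 0.5000, 0.1250, 0.2500]
t=1: π = [0.3214, 0.2143, 0.1429, 0.3214]
t=2: π = [0.2500, 0.2755, 0.1684, 0.3061]
t=3: π = [0.2653, 0.2624, 0.1545, 0.3178]

π = [0.2653, 0.2624, 0.1545, 0.3178]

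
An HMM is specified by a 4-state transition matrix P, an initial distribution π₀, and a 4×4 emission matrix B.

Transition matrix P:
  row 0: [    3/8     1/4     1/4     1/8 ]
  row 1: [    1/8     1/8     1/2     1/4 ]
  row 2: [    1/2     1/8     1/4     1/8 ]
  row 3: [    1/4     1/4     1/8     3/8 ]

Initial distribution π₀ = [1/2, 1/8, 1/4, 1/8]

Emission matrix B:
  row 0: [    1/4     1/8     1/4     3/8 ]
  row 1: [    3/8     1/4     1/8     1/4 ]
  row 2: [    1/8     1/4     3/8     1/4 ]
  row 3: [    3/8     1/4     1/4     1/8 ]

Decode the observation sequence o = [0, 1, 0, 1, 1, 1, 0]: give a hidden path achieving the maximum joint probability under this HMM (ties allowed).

t=0: δ = [1.250e-01, 4.688e-02, 3.125e-02, 4.688e-02]  (obs o_0=0)
t=1: δ = [5.859e-03, 7.812e-03, 7.812e-03, 4.395e-03]  ψ = [0, 0, 0, 3]  (obs o_1=1)
t=2: δ = [9.766e-04, 5.493e-04, 4.883e-04, 7.324e-04]  ψ = [2, 0, 1, 1]  (obs o_2=0)
t=3: δ = [4.578e-05, 6.104e-05, 6.866e-05, 6.866e-05]  ψ = [0, 0, 1, 3]  (obs o_3=1)
t=4: δ = [4.292e-06, 4.292e-06, 7.629e-06, 6.437e-06]  ψ = [2, 3, 1, 3]  (obs o_4=1)
t=5: δ = [4.768e-07, 4.023e-07, 5.364e-07, 6.035e-07]  ψ = [2, 3, 1, 3]  (obs o_5=1)
t=6: δ = [6.706e-08, 5.658e-08, 2.515e-08, 8.487e-08]  ψ = [2, 3, 1, 3]  (obs o_6=0)
backtrack: best end state = 3; path = [0, 1, 3, 3, 3, 3, 3]

path = [0, 1, 3, 3, 3, 3, 3]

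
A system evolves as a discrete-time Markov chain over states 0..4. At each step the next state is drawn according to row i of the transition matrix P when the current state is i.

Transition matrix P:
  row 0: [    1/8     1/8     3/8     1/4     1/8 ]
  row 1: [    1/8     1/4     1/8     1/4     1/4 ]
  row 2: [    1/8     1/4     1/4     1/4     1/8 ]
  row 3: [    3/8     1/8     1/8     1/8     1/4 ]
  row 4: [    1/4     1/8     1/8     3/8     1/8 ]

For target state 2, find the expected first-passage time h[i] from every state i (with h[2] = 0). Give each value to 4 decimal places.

h = [4.2433, 5.6265, 0.0000, 5.3191, 5.4386]

First-step conditioning: h[2] = 0; for i ≠ 2, h[i] = 1 + Σ_k P[i][k]·h[k].
  h[0] = 1 + 1/8·h[0] + 1/8·h[1] + 1/4·h[3] + 1/8·h[4]
  h[1] = 1 + 1/8·h[0] + 1/4·h[1] + 1/4·h[3] + 1/4·h[4]
  h[3] = 1 + 3/8·h[0] + 1/8·h[1] + 1/8·h[3] + 1/4·h[4]
  h[4] = 1 + 1/4·h[0] + 1/8·h[1] + 3/8·h[3] + 1/8·h[4]
Solving the 4×4 linear system over states ≠ 2 gives exactly h = [3976/937, 5272/937, 0, 4984/937, 5096/937] (h[2] = 0 is the target).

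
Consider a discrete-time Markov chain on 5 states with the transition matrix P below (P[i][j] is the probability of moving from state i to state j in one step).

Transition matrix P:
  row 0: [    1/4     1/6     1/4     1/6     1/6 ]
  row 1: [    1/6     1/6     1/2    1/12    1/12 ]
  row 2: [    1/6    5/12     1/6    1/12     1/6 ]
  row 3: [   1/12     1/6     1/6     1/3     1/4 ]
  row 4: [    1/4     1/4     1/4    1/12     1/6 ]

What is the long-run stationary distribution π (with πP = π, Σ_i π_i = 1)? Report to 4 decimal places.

Balance equations π_j = Σ_i π_i·P[i][j]:
  π_0 = 1/4·π_0 + 1/6·π_1 + 1/6·π_2 + 1/12·π_3 + 1/4·π_4
  π_1 = 1/6·π_0 + 1/6·π_1 + 5/12·π_2 + 1/6·π_3 + 1/4·π_4
  π_2 = 1/4·π_0 + 1/2·π_1 + 1/6·π_2 + 1/6·π_3 + 1/4·π_4
  π_3 = 1/6·π_0 + 1/12·π_1 + 1/12·π_2 + 1/3·π_3 + 1/12·π_4
  normalize: π_0 + π_1 + π_2 + π_3 + π_4 = 1
Solving the linear system gives exactly π = [3269/17755, 4426/17755, 4939/17755, 2336/17755, 557/3551].

π = [0.1841, 0.2493, 0.2782, 0.1316, 0.1569]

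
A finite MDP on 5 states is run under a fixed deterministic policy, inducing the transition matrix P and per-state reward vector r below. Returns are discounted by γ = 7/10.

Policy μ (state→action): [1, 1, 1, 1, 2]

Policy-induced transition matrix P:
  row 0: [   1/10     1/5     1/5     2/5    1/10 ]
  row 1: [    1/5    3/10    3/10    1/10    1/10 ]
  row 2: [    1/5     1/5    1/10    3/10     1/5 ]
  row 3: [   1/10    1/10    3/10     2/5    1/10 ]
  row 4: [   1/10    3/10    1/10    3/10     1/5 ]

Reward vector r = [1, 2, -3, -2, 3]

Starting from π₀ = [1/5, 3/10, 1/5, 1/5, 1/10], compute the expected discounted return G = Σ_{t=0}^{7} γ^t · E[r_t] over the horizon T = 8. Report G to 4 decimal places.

t=0: π = [0.2000, 0.3000, 0.2000, 0.2000, 0.1000], E[r] = 0.1000, γ^t·E[r] = 0.100000, running G = 0.100000
t=1: π = [0.1500, 0.2200, 0.2200, 0.2800, 0.1300], E[r] = -0.2400, γ^t·E[r] = -0.168000, running G = -0.068000
t=2: π = [0.1440, 0.2070, 0.2150, 0.2990, 0.1350], E[r] = -0.2800, γ^t·E[r] = -0.137200, running G = -0.205200
t=3: π = [0.1422, 0.2043, 0.2156, 0.3029, 0.1350], E[r] = -0.2968, γ^t·E[r] = -0.101802, running G = -0.307002
t=4: π = [0.1420, 0.2036, 0.2157, 0.3037, 0.1351], E[r] = -0.2998, γ^t·E[r] = -0.071989, running G = -0.378992
t=5: π = [0.1419, 0.2035, 0.2157, 0.3038, 0.1351], E[r] = -0.3005, γ^t·E[r] = -0.050503, running G = -0.429494
t=6: π = [0.1419, 0.2035, 0.2157, 0.3039, 0.1351], E[r] = -0.3007, γ^t·E[r] = -0.035371, running G = -0.464866
t=7: π = [0.1419, 0.2035, 0.2157, 0.3039, 0.1351], E[r] = -0.3007, γ^t·E[r] = -0.024763, running G = -0.489629

G = -0.4896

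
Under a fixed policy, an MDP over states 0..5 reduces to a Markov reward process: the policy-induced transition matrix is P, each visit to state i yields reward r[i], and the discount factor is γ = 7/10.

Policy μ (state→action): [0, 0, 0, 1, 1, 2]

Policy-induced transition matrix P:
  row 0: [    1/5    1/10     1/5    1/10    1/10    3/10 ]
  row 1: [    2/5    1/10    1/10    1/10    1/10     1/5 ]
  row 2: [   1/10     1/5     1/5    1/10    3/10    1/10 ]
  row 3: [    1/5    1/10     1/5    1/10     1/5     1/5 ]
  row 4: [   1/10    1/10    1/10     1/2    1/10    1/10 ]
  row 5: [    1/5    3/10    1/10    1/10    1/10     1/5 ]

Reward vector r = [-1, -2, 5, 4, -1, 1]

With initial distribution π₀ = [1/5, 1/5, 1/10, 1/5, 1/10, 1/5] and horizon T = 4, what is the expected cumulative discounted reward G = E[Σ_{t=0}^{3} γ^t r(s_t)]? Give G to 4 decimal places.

t=0: π = [0.2000, 0.2000, 0.1000, 0.2000, 0.1000, 0.2000], E[r] = 0.8000, γ^t·E[r] = 0.800000, running G = 0.800000
t=1: π = [0.2200, 0.1500, 0.1500, 0.1400, 0.1400, 0.2000], E[r] = 0.8500, γ^t·E[r] = 0.595000, running G = 1.395000
t=2: π = [0.2010, 0.1550, 0.1510, 0.1560, 0.1440, 0.1930], E[r] = 0.9170, γ^t·E[r] = 0.449330, running G = 1.844330
t=3: π = [0.2015, 0.1537, 0.1508, 0.1576, 0.1458, 0.1906], E[r] = 0.9203, γ^t·E[r] = 0.315663, running G = 2.159993

G = 2.1600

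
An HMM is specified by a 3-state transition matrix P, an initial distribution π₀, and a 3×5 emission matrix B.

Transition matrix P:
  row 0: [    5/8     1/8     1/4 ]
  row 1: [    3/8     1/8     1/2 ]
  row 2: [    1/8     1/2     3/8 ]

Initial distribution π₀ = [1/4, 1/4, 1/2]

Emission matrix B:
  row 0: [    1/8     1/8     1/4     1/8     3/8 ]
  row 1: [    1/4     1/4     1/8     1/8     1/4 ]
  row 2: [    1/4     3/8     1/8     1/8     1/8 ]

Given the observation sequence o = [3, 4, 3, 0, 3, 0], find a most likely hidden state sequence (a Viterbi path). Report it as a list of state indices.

path = [2, 1, 2, 1, 2, 1]

t=0: δ = [3.125e-02, 3.125e-02, 6.250e-02]  (obs o_0=3)
t=1: δ = [7.324e-03, 7.812e-03, 2.930e-03]  ψ = [0, 2, 2]  (obs o_1=4)
t=2: δ = [5.722e-04, 1.831e-04, 4.883e-04]  ψ = [0, 2, 1]  (obs o_2=3)
t=3: δ = [4.470e-05, 6.104e-05, 4.578e-05]  ψ = [0, 2, 2]  (obs o_3=0)
t=4: δ = [3.492e-06, 2.861e-06, 3.815e-06]  ψ = [0, 2, 1]  (obs o_4=3)
t=5: δ = [2.728e-07, 4.768e-07, 3.576e-07]  ψ = [0, 2, 1]  (obs o_5=0)
backtrack: best end state = 1; path = [2, 1, 2, 1, 2, 1]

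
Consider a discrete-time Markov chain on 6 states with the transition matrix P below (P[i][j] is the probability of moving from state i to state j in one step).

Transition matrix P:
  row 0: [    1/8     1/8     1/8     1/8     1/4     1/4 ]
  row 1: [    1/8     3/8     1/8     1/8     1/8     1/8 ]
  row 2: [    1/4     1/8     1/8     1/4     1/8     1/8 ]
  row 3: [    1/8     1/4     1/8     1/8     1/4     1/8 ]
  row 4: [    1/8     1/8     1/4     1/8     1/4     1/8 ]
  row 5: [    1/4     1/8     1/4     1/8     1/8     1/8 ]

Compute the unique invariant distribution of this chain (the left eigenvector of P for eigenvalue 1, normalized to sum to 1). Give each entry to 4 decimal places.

π = [0.1640, 0.1910, 0.1666, 0.1458, 0.1871, 0.1455]

Balance equations π_j = Σ_i π_i·P[i][j]:
  π_0 = 1/8·π_0 + 1/8·π_1 + 1/4·π_2 + 1/8·π_3 + 1/8·π_4 + 1/4·π_5
  π_1 = 1/8·π_0 + 3/8·π_1 + 1/8·π_2 + 1/4·π_3 + 1/8·π_4 + 1/8·π_5
  π_2 = 1/8·π_0 + 1/8·π_1 + 1/8·π_2 + 1/8·π_3 + 1/4·π_4 + 1/4·π_5
  π_3 = 1/8·π_0 + 1/8·π_1 + 1/4·π_2 + 1/8·π_3 + 1/8·π_4 + 1/8·π_5
  π_4 = 1/4·π_0 + 1/8·π_1 + 1/8·π_2 + 1/4·π_3 + 1/4·π_4 + 1/8·π_5
  normalize: π_0 + π_1 + π_2 + π_3 + π_4 + π_5 = 1
Solving the linear system gives exactly π = [1533/9347, 1785/9347, 1557/9347, 1363/9347, 1749/9347, 1360/9347].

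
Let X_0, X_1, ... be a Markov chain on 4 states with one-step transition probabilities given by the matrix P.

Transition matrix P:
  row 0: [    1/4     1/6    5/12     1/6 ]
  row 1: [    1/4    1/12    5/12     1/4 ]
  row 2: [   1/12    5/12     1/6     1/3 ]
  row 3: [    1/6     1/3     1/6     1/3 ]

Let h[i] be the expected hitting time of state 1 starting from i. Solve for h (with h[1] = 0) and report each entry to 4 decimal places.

First-step conditioning: h[1] = 0; for i ≠ 1, h[i] = 1 + Σ_k P[i][k]·h[k].
  h[0] = 1 + 1/4·h[0] + 5/12·h[2] + 1/6·h[3]
  h[2] = 1 + 1/12·h[0] + 1/6·h[2] + 1/3·h[3]
  h[3] = 1 + 1/6·h[0] + 1/6·h[2] + 1/3·h[3]
Solving the 3×3 linear system over states ≠ 1 gives exactly h = [468/131, 0, 366/131, 405/131] (h[1] = 0 is the target).

h = [3.5725, 0.0000, 2.7939, 3.0916]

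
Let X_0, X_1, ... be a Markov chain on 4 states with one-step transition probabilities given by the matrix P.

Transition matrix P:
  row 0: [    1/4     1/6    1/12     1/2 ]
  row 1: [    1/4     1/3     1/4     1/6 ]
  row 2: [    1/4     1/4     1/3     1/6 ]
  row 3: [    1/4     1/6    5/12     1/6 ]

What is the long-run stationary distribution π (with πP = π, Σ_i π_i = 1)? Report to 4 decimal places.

π = [0.2500, 0.2273, 0.2727, 0.2500]

Balance equations π_j = Σ_i π_i·P[i][j]:
  π_0 = 1/4·π_0 + 1/4·π_1 + 1/4·π_2 + 1/4·π_3
  π_1 = 1/6·π_0 + 1/3·π_1 + 1/4·π_2 + 1/6·π_3
  π_2 = 1/12·π_0 + 1/4·π_1 + 1/3·π_2 + 5/12·π_3
  normalize: π_0 + π_1 + π_2 + π_3 = 1
Solving the linear system gives exactly π = [1/4, 5/22, 3/11, 1/4].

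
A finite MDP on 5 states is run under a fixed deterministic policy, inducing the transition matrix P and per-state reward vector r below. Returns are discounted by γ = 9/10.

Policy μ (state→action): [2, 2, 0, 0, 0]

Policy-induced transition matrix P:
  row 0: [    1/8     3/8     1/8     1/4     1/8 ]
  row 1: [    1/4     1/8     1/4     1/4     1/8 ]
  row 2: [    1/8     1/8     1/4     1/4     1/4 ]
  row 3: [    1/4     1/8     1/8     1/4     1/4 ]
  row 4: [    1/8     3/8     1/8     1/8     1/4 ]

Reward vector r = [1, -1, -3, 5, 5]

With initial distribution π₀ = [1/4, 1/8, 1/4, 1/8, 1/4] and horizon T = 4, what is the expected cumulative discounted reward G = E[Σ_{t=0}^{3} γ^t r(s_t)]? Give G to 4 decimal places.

t=0: π = [0.2500, 0.1250, 0.2500, 0.1250, 0.2500], E[r] = 1.2500, γ^t·E[r] = 1.250000, running G = 1.250000
t=1: π = [0.1563, 0.2500, 0.1719, 0.2188, 0.2031], E[r] = 1.5000, γ^t·E[r] = 1.350000, running G = 2.600000
t=2: π = [0.1836, 0.2148, 0.1777, 0.2246, 0.1992], E[r] = 1.5547, γ^t·E[r] = 1.259297, running G = 3.859297
t=3: π = [0.1799, 0.2207, 0.1741, 0.2251, 0.2002], E[r] = 1.5635, γ^t·E[r] = 1.139774, running G = 4.999071

G = 4.9991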